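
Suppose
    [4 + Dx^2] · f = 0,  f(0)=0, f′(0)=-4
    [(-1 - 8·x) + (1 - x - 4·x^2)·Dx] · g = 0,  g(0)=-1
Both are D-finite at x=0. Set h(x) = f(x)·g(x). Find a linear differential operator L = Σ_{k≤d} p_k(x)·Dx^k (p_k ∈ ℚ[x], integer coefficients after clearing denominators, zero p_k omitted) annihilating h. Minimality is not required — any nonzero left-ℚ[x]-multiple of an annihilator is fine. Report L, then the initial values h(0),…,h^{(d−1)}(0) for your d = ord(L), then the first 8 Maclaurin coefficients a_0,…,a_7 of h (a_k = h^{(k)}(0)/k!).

f: a_k = 0, -4, 0, 8/3, 0, -8/15, 0, 16/315, …
g: a_k = -1, -1, -5, -9, -29, -65, -181, -441, …
Product ⇒ symmetric product L₀, ord ≤ 2.
L = (4 + 4·x + 16·x^2) + (2 + 16·x)·Dx + (-1 + x + 4·x^2)·Dx^2  (order 2).
h: a_k = 0, 4, 4, 52/3, 100/3, 516/5, 3548/15, 204524/315, …
ICs: h(0) = 0, h′(0) = 4.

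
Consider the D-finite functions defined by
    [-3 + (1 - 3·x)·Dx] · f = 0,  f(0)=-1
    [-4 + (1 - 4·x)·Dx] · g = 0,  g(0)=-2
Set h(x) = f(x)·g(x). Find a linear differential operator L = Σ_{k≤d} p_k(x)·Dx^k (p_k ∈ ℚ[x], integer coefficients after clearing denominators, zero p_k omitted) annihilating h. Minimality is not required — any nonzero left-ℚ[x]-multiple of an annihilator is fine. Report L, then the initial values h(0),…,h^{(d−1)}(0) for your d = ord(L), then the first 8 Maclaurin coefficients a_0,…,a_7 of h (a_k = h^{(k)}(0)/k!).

f: a_k = -1, -3, -9, -27, -81, -243, -729, -2187, …
g: a_k = -2, -8, -32, -128, -512, -2048, -8192, -32768, …
Product ⇒ symmetric product L₀, ord ≤ 1.
L = (-7 + 24·x) + (1 - 7·x + 12·x^2)·Dx  (order 1).
h: a_k = 2, 14, 74, 350, 1562, 6734, 28394, 117950, …
ICs: h(0) = 2.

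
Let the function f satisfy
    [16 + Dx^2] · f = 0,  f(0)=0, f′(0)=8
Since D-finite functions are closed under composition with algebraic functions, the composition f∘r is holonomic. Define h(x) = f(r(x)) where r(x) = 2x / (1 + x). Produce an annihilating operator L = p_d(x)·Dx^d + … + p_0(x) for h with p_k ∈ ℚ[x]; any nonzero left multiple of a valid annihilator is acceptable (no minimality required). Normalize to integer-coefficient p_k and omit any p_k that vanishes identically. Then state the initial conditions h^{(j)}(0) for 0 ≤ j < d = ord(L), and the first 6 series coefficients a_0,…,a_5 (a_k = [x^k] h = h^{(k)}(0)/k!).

L = 64 + (2 + 6·x + 6·x^2 + 2·x^3)·Dx + (1 + 4·x + 6·x^2 + 4·x^3 + x^4)·Dx^2  (order 2).
h: a_k = 0, 16, -16, -464/3, 496, -6928/15, …
ICs: h(0) = 0, h′(0) = 16.

f: a_k = 0, 8, 0, -64/3, 0, 256/15, …
Substitute x→r, Dx→(1/r')Dx; clear ⇒ L₀.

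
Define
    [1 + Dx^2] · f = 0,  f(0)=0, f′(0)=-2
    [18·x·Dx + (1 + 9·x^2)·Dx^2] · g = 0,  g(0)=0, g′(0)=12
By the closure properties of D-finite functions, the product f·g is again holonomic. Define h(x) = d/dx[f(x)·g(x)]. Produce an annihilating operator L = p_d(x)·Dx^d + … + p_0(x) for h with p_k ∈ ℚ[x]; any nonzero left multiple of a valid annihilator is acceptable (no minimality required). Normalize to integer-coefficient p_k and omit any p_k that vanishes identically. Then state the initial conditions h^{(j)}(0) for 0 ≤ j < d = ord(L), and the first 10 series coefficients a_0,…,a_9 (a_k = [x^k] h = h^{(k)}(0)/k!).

L = (38998 + 738774·x^2 + 15162957·x^4 + 3032640·x^6 - 78732·x^8 - 1771470·x^10 + 531441·x^12) + (20772·x + 1033884·x^3 + 7902360·x^5 + 2624400·x^7 + 1180980·x^9 + 2125764·x^11)·Dx + (39368 + 755028·x^2 + 15369750·x^4 + 3887028·x^6 + 314928·x^8 - 1417176·x^10 + 1062882·x^12)·Dx^2 + (20772·x + 1033884·x^3 + 7902360·x^5 + 2624400·x^7 + 1180980·x^9 + 2125764·x^11)·Dx^3 + (370 + 16254·x^2 + 206793·x^4 + 854388·x^6 + 393660·x^8 + 354294·x^10 + 531441·x^12)·Dx^4  (order 4).
h: a_k = 0, -48, 0, 304, 0, -2406, 0, 61556/3, 0, -1354436429/7560, …
ICs: h(0) = 0, h′(0) = -48, h′′(0) = 0, h′′′(0) = 1824.

f: a_k = 0, -2, 0, 1/3, 0, -1/60, 0, 1/2520, 0, -1/181440, …
g: a_k = 0, 12, 0, -36, 0, 972/5, 0, -8748/7, 0, 8748, …
h₀=f·g: eliminate ⇒ L₀, order ≤ 2·2.
Derive L from L₀ (diff closure).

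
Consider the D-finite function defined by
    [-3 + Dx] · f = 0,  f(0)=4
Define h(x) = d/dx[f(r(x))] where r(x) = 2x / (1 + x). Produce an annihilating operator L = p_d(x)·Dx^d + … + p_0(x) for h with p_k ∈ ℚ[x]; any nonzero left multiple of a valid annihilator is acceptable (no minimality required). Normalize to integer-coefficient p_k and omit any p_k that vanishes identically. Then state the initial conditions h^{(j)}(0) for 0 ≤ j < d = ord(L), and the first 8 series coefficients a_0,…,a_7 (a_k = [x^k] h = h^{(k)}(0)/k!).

f: a_k = 4, 12, 18, 18, 27/2, 81/10, 81/20, 243/140, …
Substitute x→r, Dx→(1/r')Dx; clear ⇒ L₀.
h=h₀': d/dx-closure on L₀ ⇒ L.
L = (4 - 2·x) + (-1 - 2·x - x^2)·Dx  (order 1).
h: a_k = 24, 96, 72, -96, -24, 576/5, -456/5, -384/35, …
ICs: h(0) = 24.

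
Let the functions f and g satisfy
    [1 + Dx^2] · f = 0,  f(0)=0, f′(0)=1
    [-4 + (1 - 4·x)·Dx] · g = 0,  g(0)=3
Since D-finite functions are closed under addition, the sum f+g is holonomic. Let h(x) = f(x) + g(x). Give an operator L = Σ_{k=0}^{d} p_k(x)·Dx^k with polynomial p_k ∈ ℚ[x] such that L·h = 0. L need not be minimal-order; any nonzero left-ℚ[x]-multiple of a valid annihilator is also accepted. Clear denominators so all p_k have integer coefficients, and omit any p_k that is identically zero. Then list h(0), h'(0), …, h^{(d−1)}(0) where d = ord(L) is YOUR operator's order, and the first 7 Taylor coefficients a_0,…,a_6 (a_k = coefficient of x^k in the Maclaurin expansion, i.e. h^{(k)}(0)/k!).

f: a_k = 0, 1, 0, -1/6, 0, 1/120, 0, …
g: a_k = 3, 12, 48, 192, 768, 3072, 12288, …
f+g: L₀ = lclm(L_f,L_g), ord ≤ 2+1.
L = (-388 + 32·x - 64·x^2) + (33 - 140·x + 48·x^2 - 64·x^3)·Dx + (-388 + 32·x - 64·x^2)·Dx^2 + (33 - 140·x + 48·x^2 - 64·x^3)·Dx^3  (order 3).
h: a_k = 3, 13, 48, 1151/6, 768, 368641/120, 12288, …
ICs: h(0) = 3, h′(0) = 13, h′′(0) = 96.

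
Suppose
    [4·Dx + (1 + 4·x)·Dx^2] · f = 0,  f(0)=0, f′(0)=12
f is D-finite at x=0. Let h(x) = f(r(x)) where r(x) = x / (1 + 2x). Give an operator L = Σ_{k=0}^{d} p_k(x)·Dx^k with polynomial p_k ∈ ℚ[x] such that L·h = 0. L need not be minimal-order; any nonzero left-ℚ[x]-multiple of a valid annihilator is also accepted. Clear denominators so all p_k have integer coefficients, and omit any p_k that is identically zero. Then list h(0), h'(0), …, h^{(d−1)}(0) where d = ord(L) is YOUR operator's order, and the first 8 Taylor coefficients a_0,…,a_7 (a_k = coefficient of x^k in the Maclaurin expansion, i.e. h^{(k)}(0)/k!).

f: a_k = 0, 12, -24, 64, -192, 3072/5, -2048, 49152/7, …
Change of var in L_f (x↦r) gives L₀.
L = (8 + 24·x)·Dx + (1 + 8·x + 12·x^2)·Dx^2  (order 2).
h: a_k = 0, 12, -48, 208, -960, 23232/5, -23296, 839424/7, …
ICs: h(0) = 0, h′(0) = 12.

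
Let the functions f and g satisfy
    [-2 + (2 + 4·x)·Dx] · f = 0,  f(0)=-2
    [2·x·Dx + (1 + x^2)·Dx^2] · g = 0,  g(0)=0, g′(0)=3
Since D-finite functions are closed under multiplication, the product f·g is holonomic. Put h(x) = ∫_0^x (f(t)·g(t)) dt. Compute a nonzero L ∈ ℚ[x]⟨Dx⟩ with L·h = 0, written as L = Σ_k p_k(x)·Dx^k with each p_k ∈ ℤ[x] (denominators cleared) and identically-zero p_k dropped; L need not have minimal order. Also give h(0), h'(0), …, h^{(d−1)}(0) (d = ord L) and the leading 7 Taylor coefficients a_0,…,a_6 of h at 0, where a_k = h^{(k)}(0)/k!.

L = (3 - 2·x - x^2)·Dx + (-2 - 2·x + 6·x^2 + 4·x^3)·Dx^2 + (1 + 4·x + 5·x^2 + 4·x^3 + 4·x^4)·Dx^3  (order 3).
h: a_k = 0, 0, -3, -2, 5/4, -1/5, 31/120, …
ICs: h(0) = 0, h′(0) = 0, h′′(0) = -6.

f: a_k = -2, -2, 1, -1, 5/4, -7/4, 21/8, …
g: a_k = 0, 3, 0, -1, 0, 3/5, 0, …
L₀ := L_f ⊗_s L_g (sym. prod.), ord ≤ 2.
Integrate: L := L₀·Dx.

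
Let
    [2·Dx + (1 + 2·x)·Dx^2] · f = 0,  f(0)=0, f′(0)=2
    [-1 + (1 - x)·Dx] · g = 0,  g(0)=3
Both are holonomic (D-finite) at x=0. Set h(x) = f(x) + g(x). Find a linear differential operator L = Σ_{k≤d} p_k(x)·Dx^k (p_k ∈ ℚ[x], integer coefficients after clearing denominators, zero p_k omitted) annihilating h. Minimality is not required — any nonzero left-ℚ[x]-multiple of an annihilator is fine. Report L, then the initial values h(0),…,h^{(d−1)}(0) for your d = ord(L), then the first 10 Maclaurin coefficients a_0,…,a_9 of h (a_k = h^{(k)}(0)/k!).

L = (-14 - 4·x)·Dx + (1 - 20·x - 8·x^2)·Dx^2 + (2 + 3·x - 3·x^2 - 2·x^3)·Dx^3  (order 3).
h: a_k = 3, 5, 1, 17/3, -1, 47/5, -23/3, 149/7, -29, 539/9, …
ICs: h(0) = 3, h′(0) = 5, h′′(0) = 2.

f: a_k = 0, 2, -2, 8/3, -4, 32/5, -32/3, 128/7, -32, 512/9, …
g: a_k = 3, 3, 3, 3, 3, 3, 3, 3, 3, 3, …
Sum ⇒ L₀ = lclm(L_f,L_g) in ℚ(x)⟨Dx⟩.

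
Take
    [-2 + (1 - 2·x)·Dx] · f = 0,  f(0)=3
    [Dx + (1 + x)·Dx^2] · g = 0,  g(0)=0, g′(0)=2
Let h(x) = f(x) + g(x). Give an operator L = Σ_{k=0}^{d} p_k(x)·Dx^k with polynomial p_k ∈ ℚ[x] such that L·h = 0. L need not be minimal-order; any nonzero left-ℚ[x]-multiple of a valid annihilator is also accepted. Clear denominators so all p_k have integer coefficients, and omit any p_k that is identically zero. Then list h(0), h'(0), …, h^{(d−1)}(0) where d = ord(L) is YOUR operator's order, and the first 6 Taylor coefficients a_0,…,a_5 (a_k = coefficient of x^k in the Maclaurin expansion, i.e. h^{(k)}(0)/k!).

L = (32 + 8·x)·Dx + (22 + 56·x + 16·x^2)·Dx^2 + (-5 + 3·x + 12·x^2 + 4·x^3)·Dx^3  (order 3).
h: a_k = 3, 8, 11, 74/3, 95/2, 482/5, …
ICs: h(0) = 3, h′(0) = 8, h′′(0) = 22.

f: a_k = 3, 6, 12, 24, 48, 96, …
g: a_k = 0, 2, -1, 2/3, -1/2, 2/5, …
f+g: L₀ = lclm(L_f,L_g), ord ≤ 1+2.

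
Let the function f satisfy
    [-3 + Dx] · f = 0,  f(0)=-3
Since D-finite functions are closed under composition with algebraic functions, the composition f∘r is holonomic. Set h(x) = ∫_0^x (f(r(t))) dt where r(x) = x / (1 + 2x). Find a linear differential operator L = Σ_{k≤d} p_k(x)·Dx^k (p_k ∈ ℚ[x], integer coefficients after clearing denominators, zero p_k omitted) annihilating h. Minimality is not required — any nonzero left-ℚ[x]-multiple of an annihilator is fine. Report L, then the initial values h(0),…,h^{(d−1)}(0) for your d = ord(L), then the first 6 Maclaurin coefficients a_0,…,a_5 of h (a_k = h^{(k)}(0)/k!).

f: a_k = -3, -9, -27/2, -27/2, -81/8, -243/40, …
h₀=f(r): pull back L_f along r ⇒ L₀.
h=∫h₀ ⇒ L = L₀·Dx.
L = -3·Dx + (1 + 4·x + 4·x^2)·Dx^2  (order 2).
h: a_k = 0, -3, -9/2, 3/2, 9/8, -153/40, …
ICs: h(0) = 0, h′(0) = -3.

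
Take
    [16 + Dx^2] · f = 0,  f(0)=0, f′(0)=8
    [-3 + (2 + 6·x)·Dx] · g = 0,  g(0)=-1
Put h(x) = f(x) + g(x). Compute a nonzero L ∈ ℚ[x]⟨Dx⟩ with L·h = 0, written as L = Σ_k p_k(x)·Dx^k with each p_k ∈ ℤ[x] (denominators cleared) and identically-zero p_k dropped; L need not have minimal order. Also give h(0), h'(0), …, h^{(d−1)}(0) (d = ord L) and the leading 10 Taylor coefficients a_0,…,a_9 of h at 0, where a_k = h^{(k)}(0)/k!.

L = (-4368 - 18432·x - 27648·x^2) + (1760 + 17568·x + 55296·x^2 + 55296·x^3)·Dx + (-273 - 1152·x - 1728·x^2)·Dx^2 + (110 + 1098·x + 3456·x^2 + 3456·x^3)·Dx^3  (order 3).
h: a_k = -1, 13/2, 9/8, -1105/48, 405/128, 40021/3840, 15309/1024, -26928169/645120, 2814669/32768, -39629497619/185794560, …
ICs: h(0) = -1, h′(0) = 13/2, h′′(0) = 9/4.

f: a_k = 0, 8, 0, -64/3, 0, 256/15, 0, -2048/315, 0, 4096/2835, …
g: a_k = -1, -3/2, 9/8, -27/16, 405/128, -1701/256, 15309/1024, -72171/2048, 2814669/32768, -14073345/65536, …
L₀ := lclm(L_f,L_g); ord L₀ ≤ 2+1.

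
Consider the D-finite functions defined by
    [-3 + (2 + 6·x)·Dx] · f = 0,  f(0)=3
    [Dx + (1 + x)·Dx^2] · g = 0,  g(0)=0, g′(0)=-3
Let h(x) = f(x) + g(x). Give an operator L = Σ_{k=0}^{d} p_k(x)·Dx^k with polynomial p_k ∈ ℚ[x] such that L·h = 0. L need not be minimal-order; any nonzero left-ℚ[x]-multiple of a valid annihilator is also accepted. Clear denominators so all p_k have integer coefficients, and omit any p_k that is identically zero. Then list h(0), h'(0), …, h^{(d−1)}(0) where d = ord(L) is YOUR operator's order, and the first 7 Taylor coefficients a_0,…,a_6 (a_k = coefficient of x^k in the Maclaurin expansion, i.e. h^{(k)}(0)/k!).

f: a_k = 3, 9/2, -27/8, 81/16, -1215/128, 5103/256, -45927/1024, …
g: a_k = 0, -3, 3/2, -1, 3/4, -3/5, 1/2, …
f+g: L₀ = lclm(L_f,L_g), ord ≤ 1+2.
L = (-15 + 9·x)·Dx + (-19 - 6·x + 45·x^2)·Dx^2 + (-2 - 2·x + 18·x^2 + 18·x^3)·Dx^3  (order 3).
h: a_k = 3, 3/2, -15/8, 65/16, -1119/128, 24747/1280, -45415/1024, …
ICs: h(0) = 3, h′(0) = 3/2, h′′(0) = -15/4.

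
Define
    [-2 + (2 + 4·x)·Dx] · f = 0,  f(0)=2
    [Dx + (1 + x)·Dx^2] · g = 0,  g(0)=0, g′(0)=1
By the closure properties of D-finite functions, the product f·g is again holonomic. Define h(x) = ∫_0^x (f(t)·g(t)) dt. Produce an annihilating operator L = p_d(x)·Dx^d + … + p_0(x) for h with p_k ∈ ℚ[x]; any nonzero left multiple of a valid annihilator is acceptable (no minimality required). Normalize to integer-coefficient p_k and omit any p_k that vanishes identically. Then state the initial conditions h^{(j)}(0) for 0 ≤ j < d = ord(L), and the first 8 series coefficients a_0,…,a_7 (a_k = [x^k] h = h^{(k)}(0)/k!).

f: a_k = 2, 2, -1, 1, -5/4, 7/4, -21/8, 33/8, …
g: a_k = 0, 1, -1/2, 1/3, -1/4, 1/5, -1/6, 1/7, …
f·g: L₀ = L_f ⊗_s L_g, ord ≤ 1·2.
h=∫₀ˣh₀: take L = L₀·Dx.
L = (2 + x)·Dx + (-1 - 2·x)·Dx^2 + (1 + 5·x + 8·x^2 + 4·x^3)·Dx^3  (order 3).
h: a_k = 0, 0, 1, 1/3, -1/3, 1/3, -131/360, 121/280, …
ICs: h(0) = 0, h′(0) = 0, h′′(0) = 2.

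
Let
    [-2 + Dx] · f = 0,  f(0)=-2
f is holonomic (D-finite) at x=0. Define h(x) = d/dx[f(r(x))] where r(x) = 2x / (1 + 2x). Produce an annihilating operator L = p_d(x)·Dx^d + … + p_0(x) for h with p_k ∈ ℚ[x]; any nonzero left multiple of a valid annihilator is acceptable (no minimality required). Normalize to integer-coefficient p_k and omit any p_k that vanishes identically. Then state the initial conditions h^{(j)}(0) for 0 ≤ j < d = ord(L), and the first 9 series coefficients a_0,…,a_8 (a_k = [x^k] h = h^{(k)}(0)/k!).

L = -8·x + (-1 - 4·x - 4·x^2)·Dx  (order 1).
h: a_k = -8, 0, 32, -256/3, 128, -1024/15, -2560/9, 131072/105, -145408/45, …
ICs: h(0) = -8.

f: a_k = -2, -4, -4, -8/3, -4/3, -8/15, -8/45, -16/315, -4/315, …
Substitute x→r, Dx→(1/r')Dx; clear ⇒ L₀.
Derive L from L₀ (diff closure).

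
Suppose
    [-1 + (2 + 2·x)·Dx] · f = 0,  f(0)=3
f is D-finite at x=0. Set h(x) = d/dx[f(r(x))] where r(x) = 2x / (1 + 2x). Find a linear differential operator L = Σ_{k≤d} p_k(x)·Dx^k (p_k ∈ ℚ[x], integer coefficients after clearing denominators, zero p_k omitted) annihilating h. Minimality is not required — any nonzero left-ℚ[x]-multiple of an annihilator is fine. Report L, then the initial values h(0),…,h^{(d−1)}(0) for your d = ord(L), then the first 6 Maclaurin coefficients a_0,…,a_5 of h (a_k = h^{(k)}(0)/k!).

f: a_k = 3, 3/2, -3/8, 3/16, -15/128, 21/256, …
h₀=f(r): pull back L_f along r ⇒ L₀.
Derive L from L₀ (diff closure).
L = (-5 - 16·x) + (-1 - 6·x - 8·x^2)·Dx  (order 1).
h: a_k = 3, -15, 117/2, -423/2, 5985/8, -21177/8, …
ICs: h(0) = 3.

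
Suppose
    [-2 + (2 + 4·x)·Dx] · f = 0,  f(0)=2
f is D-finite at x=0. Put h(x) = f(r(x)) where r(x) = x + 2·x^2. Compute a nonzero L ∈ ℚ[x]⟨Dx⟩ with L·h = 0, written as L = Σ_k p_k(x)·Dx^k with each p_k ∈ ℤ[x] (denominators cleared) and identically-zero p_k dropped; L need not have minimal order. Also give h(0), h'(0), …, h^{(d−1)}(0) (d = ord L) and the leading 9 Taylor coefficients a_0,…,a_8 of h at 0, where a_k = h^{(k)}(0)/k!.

L = (-1 - 4·x) + (1 + 2·x + 4·x^2)·Dx  (order 1).
h: a_k = 2, 2, 3, -3, 3/4, 15/4, -57/8, 21/8, 867/64, …
ICs: h(0) = 2.

f: a_k = 2, 2, -1, 1, -5/4, 7/4, -21/8, 33/8, -429/64, …
Change of var in L_f (x↦r) gives L₀.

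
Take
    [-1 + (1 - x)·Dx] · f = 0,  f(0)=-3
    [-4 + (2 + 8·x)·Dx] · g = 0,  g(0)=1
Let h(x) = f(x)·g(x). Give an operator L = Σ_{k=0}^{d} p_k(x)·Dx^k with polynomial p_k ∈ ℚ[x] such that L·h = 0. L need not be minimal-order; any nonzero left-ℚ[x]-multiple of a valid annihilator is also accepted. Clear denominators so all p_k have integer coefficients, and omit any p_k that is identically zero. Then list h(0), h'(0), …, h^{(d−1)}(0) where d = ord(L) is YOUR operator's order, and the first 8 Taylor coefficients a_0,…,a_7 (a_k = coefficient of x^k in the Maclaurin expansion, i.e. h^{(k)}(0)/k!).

L = (3 + 2·x) + (-1 - 3·x + 4·x^2)·Dx  (order 1).
h: a_k = -3, -9, -3, -15, 15, -69, 183, -609, …
ICs: h(0) = -3.

f: a_k = -3, -3, -3, -3, -3, -3, -3, -3, …
g: a_k = 1, 2, -2, 4, -10, 28, -84, 264, …
Sym-product of L_f,L_g gives L₀ (≤ ord 1).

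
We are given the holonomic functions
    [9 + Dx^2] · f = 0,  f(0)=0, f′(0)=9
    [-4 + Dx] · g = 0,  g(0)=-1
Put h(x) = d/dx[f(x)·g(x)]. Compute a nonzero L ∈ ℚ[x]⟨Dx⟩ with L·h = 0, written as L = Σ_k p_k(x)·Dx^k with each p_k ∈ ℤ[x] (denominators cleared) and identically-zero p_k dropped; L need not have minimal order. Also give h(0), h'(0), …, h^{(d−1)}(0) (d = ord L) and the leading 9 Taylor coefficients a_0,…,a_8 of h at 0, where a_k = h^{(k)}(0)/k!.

L = 25 - 8·Dx + Dx^2  (order 2).
h: a_k = -9, -72, -351/2, -168, 237/8, 1287/5, 25481/80, 1054/5, 307359/4480, …
ICs: h(0) = -9, h′(0) = -72.

f: a_k = 0, 9, 0, -27/2, 0, 243/40, 0, -729/560, 0, …
g: a_k = -1, -4, -8, -32/3, -32/3, -128/15, -256/45, -1024/315, -512/315, …
Product ⇒ symmetric product L₀, ord ≤ 2.
h₀' ⇒ L via d/dx closure of L₀.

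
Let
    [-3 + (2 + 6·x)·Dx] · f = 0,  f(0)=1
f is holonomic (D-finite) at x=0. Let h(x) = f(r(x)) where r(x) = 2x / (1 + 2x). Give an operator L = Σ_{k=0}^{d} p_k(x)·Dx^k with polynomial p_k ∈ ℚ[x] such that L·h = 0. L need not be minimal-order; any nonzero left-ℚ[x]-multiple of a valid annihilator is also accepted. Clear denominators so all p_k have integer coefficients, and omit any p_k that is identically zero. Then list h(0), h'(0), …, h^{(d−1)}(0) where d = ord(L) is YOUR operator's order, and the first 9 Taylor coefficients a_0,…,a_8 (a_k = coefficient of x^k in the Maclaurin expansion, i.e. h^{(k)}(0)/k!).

L = -3 + (1 + 10·x + 16·x^2)·Dx  (order 1).
h: a_k = 1, 3, -21/2, 87/2, -1677/8, 9069/8, -106305/16, 658335/16, -33903165/128, …
ICs: h(0) = 1.

f: a_k = 1, 3/2, -9/8, 27/16, -405/128, 1701/256, -15309/1024, 72171/2048, -2814669/32768, …
L₀ from L_f via x↦r, Dx↦r'^{-1}Dx.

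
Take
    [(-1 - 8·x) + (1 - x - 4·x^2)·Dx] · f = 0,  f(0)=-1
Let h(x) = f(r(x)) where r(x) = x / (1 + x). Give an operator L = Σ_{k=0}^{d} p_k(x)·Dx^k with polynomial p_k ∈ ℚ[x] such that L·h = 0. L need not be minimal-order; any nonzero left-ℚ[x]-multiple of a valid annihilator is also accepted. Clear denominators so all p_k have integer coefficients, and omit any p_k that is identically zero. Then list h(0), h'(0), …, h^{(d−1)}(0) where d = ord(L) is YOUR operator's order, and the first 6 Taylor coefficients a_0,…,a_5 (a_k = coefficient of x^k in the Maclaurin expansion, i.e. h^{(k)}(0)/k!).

L = (1 + 9·x) + (-1 - 2·x + 3·x^2 + 4·x^3)·Dx  (order 1).
h: a_k = -1, -1, -4, 0, -16, 16, …
ICs: h(0) = -1.

f: a_k = -1, -1, -5, -9, -29, -65, …
f∘r: x↦r, Dx↦Dx/r' in L_f ⇒ L₀.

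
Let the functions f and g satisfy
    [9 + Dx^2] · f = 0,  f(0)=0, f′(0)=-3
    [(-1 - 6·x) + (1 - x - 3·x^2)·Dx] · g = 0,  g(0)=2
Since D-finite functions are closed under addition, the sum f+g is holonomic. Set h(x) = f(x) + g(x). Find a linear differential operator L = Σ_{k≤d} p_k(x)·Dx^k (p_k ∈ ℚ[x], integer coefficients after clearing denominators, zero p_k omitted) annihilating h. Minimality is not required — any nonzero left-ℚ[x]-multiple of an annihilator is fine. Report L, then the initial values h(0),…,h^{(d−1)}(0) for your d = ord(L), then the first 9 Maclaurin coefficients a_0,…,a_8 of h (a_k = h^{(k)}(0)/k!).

f: a_k = 0, -3, 0, 9/2, 0, -81/40, 0, 243/560, 0, …
g: a_k = 2, 2, 8, 14, 38, 80, 194, 434, 1016, …
Weyl lclm of L_f,L_g ⇒ L₀ (ord ≤ 3).
L = (-459 - 2916·x - 1539·x^2 - 3888·x^3 - 3645·x^4 - 4374·x^5) + (153 - 153·x - 378·x^2 + 405·x^3 - 2187·x^5 - 2187·x^6)·Dx + (-51 - 324·x - 171·x^2 - 432·x^3 - 405·x^4 - 486·x^5)·Dx^2 + (17 - 17·x - 42·x^2 + 45·x^3 - 243·x^5 - 243·x^6)·Dx^3  (order 3).
h: a_k = 2, -1, 8, 37/2, 38, 3119/40, 194, 243283/560, 1016, …
ICs: h(0) = 2, h′(0) = -1, h′′(0) = 16.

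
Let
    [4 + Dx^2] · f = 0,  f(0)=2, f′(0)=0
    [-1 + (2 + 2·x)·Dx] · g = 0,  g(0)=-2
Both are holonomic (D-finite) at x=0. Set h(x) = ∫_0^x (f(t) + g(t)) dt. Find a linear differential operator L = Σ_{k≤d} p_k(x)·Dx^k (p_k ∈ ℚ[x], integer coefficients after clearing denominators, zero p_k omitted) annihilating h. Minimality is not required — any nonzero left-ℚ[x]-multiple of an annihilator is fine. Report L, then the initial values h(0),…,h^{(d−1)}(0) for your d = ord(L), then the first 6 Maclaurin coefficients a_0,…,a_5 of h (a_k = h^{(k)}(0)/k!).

f: a_k = 2, 0, -4, 0, 4/3, 0, …
g: a_k = -2, -1, 1/4, -1/8, 5/64, -7/128, …
Sum ⇒ L₀ = lclm(L_f,L_g) in ℚ(x)⟨Dx⟩.
Integrate: L := L₀·Dx.
L = (-76 - 128·x - 64·x^2)·Dx + (120 + 376·x + 384·x^2 + 128·x^3)·Dx^2 + (-19 - 32·x - 16·x^2)·Dx^3 + (30 + 94·x + 96·x^2 + 32·x^3)·Dx^4  (order 4).
h: a_k = 0, 0, -1/2, -5/4, -1/32, 271/960, …
ICs: h(0) = 0, h′(0) = 0, h′′(0) = -1, h′′′(0) = -15/2.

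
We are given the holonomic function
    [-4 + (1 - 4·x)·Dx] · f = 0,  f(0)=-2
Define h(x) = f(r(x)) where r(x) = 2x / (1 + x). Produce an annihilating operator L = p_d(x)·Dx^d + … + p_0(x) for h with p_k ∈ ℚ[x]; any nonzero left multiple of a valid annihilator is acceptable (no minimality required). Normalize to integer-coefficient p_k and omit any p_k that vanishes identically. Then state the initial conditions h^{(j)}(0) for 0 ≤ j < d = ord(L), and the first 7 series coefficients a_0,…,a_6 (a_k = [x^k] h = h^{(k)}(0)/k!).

f: a_k = -2, -8, -32, -128, -512, -2048, -8192, …
f∘r: x↦r, Dx↦Dx/r' in L_f ⇒ L₀.
L = 8 + (-1 + 6·x + 7·x^2)·Dx  (order 1).
h: a_k = -2, -16, -112, -784, -5488, -38416, -268912, …
ICs: h(0) = -2.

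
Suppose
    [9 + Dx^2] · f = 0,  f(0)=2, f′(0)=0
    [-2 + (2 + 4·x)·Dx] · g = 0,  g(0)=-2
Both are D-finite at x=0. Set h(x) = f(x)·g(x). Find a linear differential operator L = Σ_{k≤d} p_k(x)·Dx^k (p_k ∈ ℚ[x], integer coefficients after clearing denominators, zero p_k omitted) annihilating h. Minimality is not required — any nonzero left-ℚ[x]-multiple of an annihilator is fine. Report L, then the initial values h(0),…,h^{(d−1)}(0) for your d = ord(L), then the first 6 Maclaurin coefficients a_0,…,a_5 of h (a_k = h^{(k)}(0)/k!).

L = (12 + 36·x + 36·x^2) + (-2 - 4·x)·Dx + (1 + 4·x + 4·x^2)·Dx^2  (order 2).
h: a_k = -4, -4, 20, 16, -20, -8, …
ICs: h(0) = -4, h′(0) = -4.

f: a_k = 2, 0, -9, 0, 27/4, 0, …
g: a_k = -2, -2, 1, -1, 5/4, -7/4, …
Sym-product of L_f,L_g gives L₀ (≤ ord 2).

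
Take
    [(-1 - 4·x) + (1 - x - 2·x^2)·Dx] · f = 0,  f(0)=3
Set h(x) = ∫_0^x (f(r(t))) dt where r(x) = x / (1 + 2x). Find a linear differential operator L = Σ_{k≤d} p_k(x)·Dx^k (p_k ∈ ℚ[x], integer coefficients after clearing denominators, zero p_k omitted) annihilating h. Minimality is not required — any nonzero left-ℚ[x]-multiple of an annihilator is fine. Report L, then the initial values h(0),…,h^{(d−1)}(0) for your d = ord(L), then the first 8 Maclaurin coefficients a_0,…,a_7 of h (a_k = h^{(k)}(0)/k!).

f: a_k = 3, 3, 9, 15, 33, 63, 129, 255, …
Change of var in L_f (x↦r) gives L₀.
∫: right-multiply L₀ by Dx.
L = (-1 - 6·x)·Dx + (1 + 5·x + 6·x^2)·Dx^2  (order 2).
h: a_k = 0, 3, 3/2, 1, -9/4, 27/5, -27/2, 243/7, …
ICs: h(0) = 0, h′(0) = 3.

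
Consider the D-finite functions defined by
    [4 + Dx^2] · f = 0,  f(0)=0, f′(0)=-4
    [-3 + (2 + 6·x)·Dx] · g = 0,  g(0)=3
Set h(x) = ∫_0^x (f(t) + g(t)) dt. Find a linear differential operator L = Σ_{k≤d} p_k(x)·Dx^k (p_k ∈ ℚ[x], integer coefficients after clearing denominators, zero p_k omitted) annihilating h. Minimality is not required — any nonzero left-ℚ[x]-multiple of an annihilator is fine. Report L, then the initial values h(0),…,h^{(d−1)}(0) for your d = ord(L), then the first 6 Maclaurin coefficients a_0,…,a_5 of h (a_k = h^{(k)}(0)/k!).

f: a_k = 0, -4, 0, 8/3, 0, -8/15, …
g: a_k = 3, 9/2, -27/8, 81/16, -1215/128, 5103/256, …
h₀=f+g: left-lcm gives L₀, ord ≤ 3.
h=∫₀ˣh₀: take L = L₀·Dx.
L = (-516 - 1152·x - 1728·x^2)·Dx + (56 + 936·x + 3456·x^2 + 3456·x^3)·Dx^2 + (-129 - 288·x - 432·x^2)·Dx^3 + (14 + 234·x + 864·x^2 + 864·x^3)·Dx^4  (order 4).
h: a_k = 0, 3, 1/4, -9/8, 371/192, -243/128, …
ICs: h(0) = 0, h′(0) = 3, h′′(0) = 1/2, h′′′(0) = -27/4.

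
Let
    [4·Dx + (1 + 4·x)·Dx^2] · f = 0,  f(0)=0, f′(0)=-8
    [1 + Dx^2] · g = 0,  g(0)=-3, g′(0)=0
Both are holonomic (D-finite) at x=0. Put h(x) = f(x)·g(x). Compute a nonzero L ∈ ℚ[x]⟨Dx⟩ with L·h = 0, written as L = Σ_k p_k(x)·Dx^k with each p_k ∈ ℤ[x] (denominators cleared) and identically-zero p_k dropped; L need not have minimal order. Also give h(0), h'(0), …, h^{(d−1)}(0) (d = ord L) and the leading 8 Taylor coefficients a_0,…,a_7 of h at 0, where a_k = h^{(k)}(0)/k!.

f: a_k = 0, -8, 16, -128/3, 128, -2048/5, 4096/3, -32768/7, …
g: a_k = -3, 0, 3/2, 0, -1/8, 0, 1/240, 0, …
Sym-product of L_f,L_g gives L₀ (≤ ord 4).
L = (-147 - 144·x - 224·x^2 + 256·x^3 + 256·x^4) + (-56 - 160·x + 384·x^2 + 512·x^3)·Dx + (-150 - 160·x - 192·x^2 + 512·x^3 + 512·x^4)·Dx^2 + (-56 - 160·x + 384·x^2 + 512·x^3)·Dx^3 + (-3 - 16·x + 32·x^2 + 256·x^3 + 256·x^4)·Dx^4  (order 4).
h: a_k = 0, 24, -48, 116, -360, 5829/5, -3906, 940403/70, …
ICs: h(0) = 0, h′(0) = 24, h′′(0) = -96, h′′′(0) = 696.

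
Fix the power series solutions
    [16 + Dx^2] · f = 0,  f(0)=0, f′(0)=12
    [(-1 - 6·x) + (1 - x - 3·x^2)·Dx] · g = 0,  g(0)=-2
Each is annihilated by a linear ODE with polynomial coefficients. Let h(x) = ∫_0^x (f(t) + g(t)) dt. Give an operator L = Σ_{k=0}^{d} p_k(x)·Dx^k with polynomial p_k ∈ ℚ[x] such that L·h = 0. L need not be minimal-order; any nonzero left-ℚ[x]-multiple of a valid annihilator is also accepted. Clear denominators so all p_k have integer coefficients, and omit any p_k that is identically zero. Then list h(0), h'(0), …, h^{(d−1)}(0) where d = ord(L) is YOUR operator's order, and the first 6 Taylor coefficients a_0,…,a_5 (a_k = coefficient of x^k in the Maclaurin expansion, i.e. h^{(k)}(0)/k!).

L = (-464 - 2816·x - 416·x^2 - 2112·x^3 - 5760·x^4 - 6912·x^5)·Dx + (192 - 304·x - 672·x^2 + 1312·x^3 + 1008·x^4 - 3456·x^5 - 3456·x^6)·Dx^2 + (-29 - 176·x - 26·x^2 - 132·x^3 - 360·x^4 - 432·x^5)·Dx^3 + (12 - 19·x - 42·x^2 + 82·x^3 + 63·x^4 - 216·x^5 - 216·x^6)·Dx^4  (order 4).
h: a_k = 0, -2, 5, -8/3, -23/2, -38/5, …
ICs: h(0) = 0, h′(0) = -2, h′′(0) = 10, h′′′(0) = -16.

f: a_k = 0, 12, 0, -32, 0, 128/5, …
g: a_k = -2, -2, -8, -14, -38, -80, …
Weyl lclm of L_f,L_g ⇒ L₀ (ord ≤ 3).
h=∫h₀ ⇒ L = L₀·Dx.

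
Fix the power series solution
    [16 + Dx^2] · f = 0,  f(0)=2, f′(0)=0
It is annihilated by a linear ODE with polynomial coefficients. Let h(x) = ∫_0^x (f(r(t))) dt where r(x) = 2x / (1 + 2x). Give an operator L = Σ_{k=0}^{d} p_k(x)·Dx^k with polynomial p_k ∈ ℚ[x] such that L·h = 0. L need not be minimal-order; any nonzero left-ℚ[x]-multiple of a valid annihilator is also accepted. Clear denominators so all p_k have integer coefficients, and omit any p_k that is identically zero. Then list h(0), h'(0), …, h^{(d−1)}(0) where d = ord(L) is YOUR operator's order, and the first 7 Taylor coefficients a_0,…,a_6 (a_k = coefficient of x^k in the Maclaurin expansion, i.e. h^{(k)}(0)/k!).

L = 64·Dx + (4 + 24·x + 48·x^2 + 32·x^3)·Dx^2 + (1 + 8·x + 24·x^2 + 32·x^3 + 16·x^4)·Dx^3  (order 3).
h: a_k = 0, 2, 0, -64/3, 64, -256/3, -1024/9, …
ICs: h(0) = 0, h′(0) = 2, h′′(0) = 0.

f: a_k = 2, 0, -16, 0, 64/3, 0, -512/45, …
Change of var in L_f (x↦r) gives L₀.
Integrate: L := L₀·Dx.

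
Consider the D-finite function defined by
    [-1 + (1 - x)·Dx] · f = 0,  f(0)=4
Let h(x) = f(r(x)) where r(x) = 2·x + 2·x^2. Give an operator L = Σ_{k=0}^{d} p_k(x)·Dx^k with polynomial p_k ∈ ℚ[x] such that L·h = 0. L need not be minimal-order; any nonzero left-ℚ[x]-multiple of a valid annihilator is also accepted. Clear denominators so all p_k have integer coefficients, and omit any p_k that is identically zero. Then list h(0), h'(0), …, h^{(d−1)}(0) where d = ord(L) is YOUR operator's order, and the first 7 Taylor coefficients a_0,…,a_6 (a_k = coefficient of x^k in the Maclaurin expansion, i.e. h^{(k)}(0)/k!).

L = (2 + 4·x) + (-1 + 2·x + 2·x^2)·Dx  (order 1).
h: a_k = 4, 8, 24, 64, 176, 480, 1312, …
ICs: h(0) = 4.

f: a_k = 4, 4, 4, 4, 4, 4, 4, …
h₀=f(r): pull back L_f along r ⇒ L₀.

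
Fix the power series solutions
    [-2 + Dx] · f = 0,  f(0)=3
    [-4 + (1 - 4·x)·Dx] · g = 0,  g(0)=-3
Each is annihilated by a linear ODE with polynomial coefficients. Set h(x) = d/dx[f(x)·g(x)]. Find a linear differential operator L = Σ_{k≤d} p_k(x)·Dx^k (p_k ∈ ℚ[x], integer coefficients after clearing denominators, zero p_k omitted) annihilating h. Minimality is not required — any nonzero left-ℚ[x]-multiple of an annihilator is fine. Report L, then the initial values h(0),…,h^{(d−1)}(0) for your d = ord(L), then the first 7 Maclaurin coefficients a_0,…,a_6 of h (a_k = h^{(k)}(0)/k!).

f: a_k = 3, 6, 6, 4, 2, 4/5, 4/15, …
g: a_k = -3, -12, -48, -192, -768, -3072, -12288, …
h₀=f·g: eliminate ⇒ L₀, order ≤ 1·1.
h=h₀': d/dx-closure on L₀ ⇒ L.
L = (26 - 48·x + 32·x^2) + (-3 + 16·x - 16·x^2)·Dx  (order 1).
h: a_k = -54, -468, -2844, -15192, -75972, -1823352/5, -8508984/5, …
ICs: h(0) = -54.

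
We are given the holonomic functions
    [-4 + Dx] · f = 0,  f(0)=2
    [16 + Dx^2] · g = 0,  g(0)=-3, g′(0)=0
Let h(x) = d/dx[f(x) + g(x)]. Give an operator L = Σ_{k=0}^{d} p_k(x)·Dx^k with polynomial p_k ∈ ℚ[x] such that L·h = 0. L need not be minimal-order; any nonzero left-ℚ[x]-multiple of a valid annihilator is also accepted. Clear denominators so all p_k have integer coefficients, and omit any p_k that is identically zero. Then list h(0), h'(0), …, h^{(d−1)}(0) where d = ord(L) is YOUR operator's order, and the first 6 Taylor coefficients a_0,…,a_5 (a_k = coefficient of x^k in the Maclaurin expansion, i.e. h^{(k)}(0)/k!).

L = 64 - 16·Dx + 4·Dx^2 - Dx^3  (order 3).
h: a_k = 8, 80, 64, -128/3, 256/3, 512/3, …
ICs: h(0) = 8, h′(0) = 80, h′′(0) = 128.

f: a_k = 2, 8, 16, 64/3, 64/3, 256/15, …
g: a_k = -3, 0, 24, 0, -32, 0, …
h₀=f+g: left-lcm gives L₀, ord ≤ 3.
h=h₀': d/dx-closure on L₀ ⇒ L.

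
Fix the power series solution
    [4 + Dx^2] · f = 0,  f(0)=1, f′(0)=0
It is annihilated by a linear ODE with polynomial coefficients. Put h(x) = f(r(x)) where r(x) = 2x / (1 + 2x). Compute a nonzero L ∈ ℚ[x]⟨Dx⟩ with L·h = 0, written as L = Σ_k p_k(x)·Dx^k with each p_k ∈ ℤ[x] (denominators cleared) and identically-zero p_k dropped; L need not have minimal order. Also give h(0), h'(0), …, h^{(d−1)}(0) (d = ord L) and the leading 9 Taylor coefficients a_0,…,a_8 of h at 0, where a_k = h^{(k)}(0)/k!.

f: a_k = 1, 0, -2, 0, 2/3, 0, -4/45, 0, 2/315, …
f∘r: x↦r, Dx↦Dx/r' in L_f ⇒ L₀.
L = 16 + (4 + 24·x + 48·x^2 + 32·x^3)·Dx + (1 + 8·x + 24·x^2 + 32·x^3 + 16·x^4)·Dx^2  (order 2).
h: a_k = 1, 0, -8, 32, -256/3, 512/3, -9856/45, -512/5, 602624/315, …
ICs: h(0) = 1, h′(0) = 0.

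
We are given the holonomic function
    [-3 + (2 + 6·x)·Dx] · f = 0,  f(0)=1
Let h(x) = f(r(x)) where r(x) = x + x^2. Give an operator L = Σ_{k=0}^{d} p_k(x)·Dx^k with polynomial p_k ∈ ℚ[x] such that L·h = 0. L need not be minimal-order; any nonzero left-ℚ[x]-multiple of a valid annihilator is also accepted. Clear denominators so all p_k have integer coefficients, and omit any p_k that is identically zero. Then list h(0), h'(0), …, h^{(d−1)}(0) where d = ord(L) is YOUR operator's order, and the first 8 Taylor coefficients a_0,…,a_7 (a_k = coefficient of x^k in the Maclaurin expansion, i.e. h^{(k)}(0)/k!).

f: a_k = 1, 3/2, -9/8, 27/16, -405/128, 1701/256, -15309/1024, 72171/2048, …
Change of var in L_f (x↦r) gives L₀.
L = (-3 - 6·x) + (2 + 6·x + 6·x^2)·Dx  (order 1).
h: a_k = 1, 3/2, 3/8, -9/16, 99/128, -243/256, 999/1024, -1377/2048, …
ICs: h(0) = 1.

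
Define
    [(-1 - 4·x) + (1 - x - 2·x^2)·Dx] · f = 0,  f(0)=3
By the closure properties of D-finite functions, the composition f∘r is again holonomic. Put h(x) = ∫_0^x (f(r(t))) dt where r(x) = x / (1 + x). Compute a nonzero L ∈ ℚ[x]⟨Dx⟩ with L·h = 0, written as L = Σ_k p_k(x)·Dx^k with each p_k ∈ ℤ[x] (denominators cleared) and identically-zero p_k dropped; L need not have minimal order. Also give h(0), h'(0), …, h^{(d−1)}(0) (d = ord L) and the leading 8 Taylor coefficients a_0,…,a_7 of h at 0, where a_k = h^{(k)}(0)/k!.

f: a_k = 3, 3, 9, 15, 33, 63, 129, 255, …
Substitute x→r, Dx→(1/r')Dx; clear ⇒ L₀.
h=∫h₀ ⇒ L = L₀·Dx.
L = (1 + 5·x)·Dx + (-1 - 2·x + x^2 + 2·x^3)·Dx^2  (order 2).
h: a_k = 0, 3, 3/2, 2, 0, 12/5, -2, 36/7, …
ICs: h(0) = 0, h′(0) = 3.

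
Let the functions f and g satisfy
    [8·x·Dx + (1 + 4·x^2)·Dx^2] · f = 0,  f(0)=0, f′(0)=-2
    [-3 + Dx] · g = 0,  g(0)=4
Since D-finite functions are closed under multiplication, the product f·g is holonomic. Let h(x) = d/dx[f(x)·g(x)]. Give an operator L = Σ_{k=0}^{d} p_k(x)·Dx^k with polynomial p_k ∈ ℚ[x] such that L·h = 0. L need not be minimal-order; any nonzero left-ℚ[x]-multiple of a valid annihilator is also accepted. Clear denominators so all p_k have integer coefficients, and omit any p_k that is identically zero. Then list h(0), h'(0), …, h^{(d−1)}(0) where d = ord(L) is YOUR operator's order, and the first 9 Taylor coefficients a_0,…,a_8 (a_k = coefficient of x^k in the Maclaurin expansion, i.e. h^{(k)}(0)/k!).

f: a_k = 0, -2, 0, 8/3, 0, -32/5, 0, 128/7, 0, …
g: a_k = 4, 12, 18, 18, 27/2, 81/10, 81/20, 243/140, 729/1120, …
Product ⇒ symmetric product L₀, ord ≤ 2.
Derive L from L₀ (diff closure).
L = (3 - 144·x + 504·x^2 - 576·x^3 + 432·x^4) + (-10 + 72·x - 240·x^2 + 288·x^3 - 288·x^4)·Dx + (3 - 8·x + 24·x^2 - 32·x^3 + 48·x^4)·Dx^2  (order 2).
h: a_k = -8, -48, -76, -16, -23, -270, -991/10, 6852/7, 24883/112, …
ICs: h(0) = -8, h′(0) = -48.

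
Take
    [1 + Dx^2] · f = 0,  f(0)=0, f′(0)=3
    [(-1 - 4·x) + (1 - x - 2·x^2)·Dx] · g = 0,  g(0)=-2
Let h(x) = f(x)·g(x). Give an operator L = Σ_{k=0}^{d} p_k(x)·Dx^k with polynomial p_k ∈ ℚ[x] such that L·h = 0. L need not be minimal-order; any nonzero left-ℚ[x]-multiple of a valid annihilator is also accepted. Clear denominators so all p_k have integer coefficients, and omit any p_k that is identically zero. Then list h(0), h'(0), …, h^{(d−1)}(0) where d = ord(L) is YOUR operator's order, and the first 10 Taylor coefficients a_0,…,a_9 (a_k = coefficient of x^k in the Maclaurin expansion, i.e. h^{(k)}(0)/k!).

L = (3 + x + 2·x^2) + (2 + 8·x)·Dx + (-1 + x + 2·x^2)·Dx^2  (order 2).
h: a_k = 0, -6, -6, -17, -29, -1261/20, -2421/20, -41521/168, -410969/840, -59484889/60480, …
ICs: h(0) = 0, h′(0) = -6.

f: a_k = 0, 3, 0, -1/2, 0, 1/40, 0, -1/1680, 0, 1/120960, …
g: a_k = -2, -2, -6, -10, -22, -42, -86, -170, -342, -682, …
Sym-product of L_f,L_g gives L₀ (≤ ord 2).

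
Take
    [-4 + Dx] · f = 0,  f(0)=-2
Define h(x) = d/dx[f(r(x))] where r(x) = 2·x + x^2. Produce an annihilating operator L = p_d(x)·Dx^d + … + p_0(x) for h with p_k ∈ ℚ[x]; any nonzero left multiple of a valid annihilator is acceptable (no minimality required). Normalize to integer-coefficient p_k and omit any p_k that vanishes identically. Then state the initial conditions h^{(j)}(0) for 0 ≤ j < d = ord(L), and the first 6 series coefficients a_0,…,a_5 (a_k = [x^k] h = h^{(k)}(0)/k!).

f: a_k = -2, -8, -16, -64/3, -64/3, -256/15, …
f∘r: x↦r, Dx↦Dx/r' in L_f ⇒ L₀.
Differentiate: ansatz ord ≤ ord L₀ ⇒ L.
L = (9 + 16·x + 8·x^2) + (-1 - x)·Dx  (order 1).
h: a_k = -16, -144, -704, -7360/3, -6784, -236416/15, …
ICs: h(0) = -16.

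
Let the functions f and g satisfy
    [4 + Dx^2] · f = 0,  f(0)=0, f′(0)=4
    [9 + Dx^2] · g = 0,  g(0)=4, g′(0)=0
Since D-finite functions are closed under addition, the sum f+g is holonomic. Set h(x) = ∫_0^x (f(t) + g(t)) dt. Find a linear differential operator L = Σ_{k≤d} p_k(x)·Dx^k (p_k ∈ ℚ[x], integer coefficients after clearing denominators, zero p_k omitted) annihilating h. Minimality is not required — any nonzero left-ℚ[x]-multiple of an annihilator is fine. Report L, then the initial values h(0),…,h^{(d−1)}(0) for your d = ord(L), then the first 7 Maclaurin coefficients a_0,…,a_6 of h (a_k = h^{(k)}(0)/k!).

f: a_k = 0, 4, 0, -8/3, 0, 8/15, 0, …
g: a_k = 4, 0, -18, 0, 27/2, 0, -81/20, …
h₀=f+g: left-lcm gives L₀, ord ≤ 4.
h=∫h₀ ⇒ L = L₀·Dx.
L = 36·Dx + 13·Dx^3 + Dx^5  (order 5).
h: a_k = 0, 4, 2, -6, -2/3, 27/10, 4/45, …
ICs: h(0) = 0, h′(0) = 4, h′′(0) = 4, h′′′(0) = -36, h′′′′(0) = -16.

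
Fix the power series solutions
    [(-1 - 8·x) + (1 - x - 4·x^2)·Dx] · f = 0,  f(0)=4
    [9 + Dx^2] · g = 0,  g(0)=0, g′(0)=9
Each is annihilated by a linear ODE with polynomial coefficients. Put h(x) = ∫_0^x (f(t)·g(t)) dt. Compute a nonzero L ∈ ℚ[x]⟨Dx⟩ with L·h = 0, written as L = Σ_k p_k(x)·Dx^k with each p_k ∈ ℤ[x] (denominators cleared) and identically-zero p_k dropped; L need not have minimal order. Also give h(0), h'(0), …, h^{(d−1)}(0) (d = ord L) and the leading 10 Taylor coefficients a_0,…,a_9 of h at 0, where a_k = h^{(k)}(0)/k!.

L = (-1 + 9·x + 36·x^2)·Dx + (2 + 16·x)·Dx^2 + (-1 + x + 4·x^2)·Dx^3  (order 3).
h: a_k = 0, 0, 18, 12, 63/2, 54, 2661/20, 18783/70, 709281/1120, 195681/140, …
ICs: h(0) = 0, h′(0) = 0, h′′(0) = 36.

f: a_k = 4, 4, 20, 36, 116, 260, 724, 1764, 4660, 11716, …
g: a_k = 0, 9, 0, -27/2, 0, 243/40, 0, -729/560, 0, 729/4480, …
L₀ := L_f ⊗_s L_g (sym. prod.), ord ≤ 2.
h=∫₀ˣh₀: take L = L₀·Dx.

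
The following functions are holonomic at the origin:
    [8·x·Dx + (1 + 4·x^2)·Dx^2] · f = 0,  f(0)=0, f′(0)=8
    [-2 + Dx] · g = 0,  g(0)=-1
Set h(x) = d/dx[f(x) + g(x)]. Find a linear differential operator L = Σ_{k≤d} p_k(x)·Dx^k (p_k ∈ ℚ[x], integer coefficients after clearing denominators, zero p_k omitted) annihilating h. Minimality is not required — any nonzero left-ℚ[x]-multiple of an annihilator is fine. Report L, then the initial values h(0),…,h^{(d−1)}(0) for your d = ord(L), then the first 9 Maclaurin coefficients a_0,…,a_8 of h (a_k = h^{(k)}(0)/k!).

f: a_k = 0, 8, 0, -32/3, 0, 128/5, 0, -512/7, 0, …
g: a_k = -1, -2, -2, -4/3, -2/3, -4/15, -4/45, -8/315, -2/315, …
Sum ⇒ L₀ = lclm(L_f,L_g) in ℚ(x)⟨Dx⟩.
h₀' ⇒ L via d/dx closure of L₀.
L = (8 - 32·x - 32·x^2) + (-6 + 12·x + 8·x^2 - 16·x^3)·Dx + (1 + 2·x + 4·x^2 + 8·x^3)·Dx^2  (order 2).
h: a_k = 6, -4, -36, -8/3, 380/3, -8/15, -23048/45, -16/315, 645116/315, …
ICs: h(0) = 6, h′(0) = -4.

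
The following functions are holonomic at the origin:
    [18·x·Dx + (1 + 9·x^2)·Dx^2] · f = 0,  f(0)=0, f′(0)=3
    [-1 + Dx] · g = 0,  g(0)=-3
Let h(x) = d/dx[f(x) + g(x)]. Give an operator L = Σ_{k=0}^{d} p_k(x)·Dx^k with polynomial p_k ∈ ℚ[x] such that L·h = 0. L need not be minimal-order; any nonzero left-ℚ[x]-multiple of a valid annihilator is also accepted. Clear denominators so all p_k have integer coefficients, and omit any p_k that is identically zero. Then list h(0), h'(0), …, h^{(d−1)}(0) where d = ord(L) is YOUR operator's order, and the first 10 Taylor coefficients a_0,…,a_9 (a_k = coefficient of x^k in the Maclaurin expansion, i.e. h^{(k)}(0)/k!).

f: a_k = 0, 3, 0, -9, 0, 243/5, 0, -2187/7, 0, 2187, …
g: a_k = -3, -3, -3/2, -1/2, -1/8, -1/40, -1/240, -1/1680, -1/13440, -1/120960, …
L₀ := lclm(L_f,L_g); ord L₀ ≤ 2+1.
Derive L from L₀ (diff closure).
L = (18 - 18·x - 486·x^2 - 162·x^3) + (-19 + 468·x^2 - 81·x^4)·Dx + (1 + 18·x + 18·x^2 + 162·x^3 + 81·x^4)·Dx^2  (order 2).
h: a_k = 0, -3, -57/2, -1/2, 1943/8, -1/40, -524881/240, -1/1680, 264539519/13440, -1/120960, …
ICs: h(0) = 0, h′(0) = -3.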